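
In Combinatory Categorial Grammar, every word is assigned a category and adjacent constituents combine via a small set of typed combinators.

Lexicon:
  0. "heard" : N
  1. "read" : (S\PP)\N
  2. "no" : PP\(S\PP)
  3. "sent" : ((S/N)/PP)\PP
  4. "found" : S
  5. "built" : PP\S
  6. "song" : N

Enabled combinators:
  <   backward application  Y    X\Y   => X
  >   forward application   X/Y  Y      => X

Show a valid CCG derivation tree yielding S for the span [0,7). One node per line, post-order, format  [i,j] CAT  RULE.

[0,7] S   >
  [0,6] S/N   >
    [0,4] (S/N)/PP   <
      [0,3] PP   <
        [0,2] S\PP   <
          [0,1] "heard" : N
          [1,2] "read" : (S\PP)\N
        [2,3] "no" : PP\(S\PP)
      [3,4] "sent" : ((S/N)/PP)\PP
    [4,6] PP   <
      [4,5] "found" : S
      [5,6] "built" : PP\S
  [6,7] "song" : N

[0,1] N  lex  "heard"
[1,2] (S\PP)\N  lex  "read"
[0,2] S\PP  <  k=1
[2,3] PP\(S\PP)  lex  "no"
[0,3] PP  <  k=2
[3,4] ((S/N)/PP)\PP  lex  "sent"
[0,4] (S/N)/PP  <  k=3
[4,5] S  lex  "found"
[5,6] PP\S  lex  "built"
[4,6] PP  <  k=5
[0,6] S/N  >  k=4
[6,7] N  lex  "song"
[0,7] S  >  k=6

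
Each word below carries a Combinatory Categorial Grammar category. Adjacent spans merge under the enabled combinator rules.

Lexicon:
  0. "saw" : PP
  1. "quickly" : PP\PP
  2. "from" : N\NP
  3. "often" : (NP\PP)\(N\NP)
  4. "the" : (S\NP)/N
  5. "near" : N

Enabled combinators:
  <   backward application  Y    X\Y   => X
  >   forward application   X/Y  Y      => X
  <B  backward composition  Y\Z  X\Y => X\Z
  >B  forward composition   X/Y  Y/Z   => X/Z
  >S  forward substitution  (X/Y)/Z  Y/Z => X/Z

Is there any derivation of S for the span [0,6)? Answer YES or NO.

[0,6] S   <
  [0,4] NP   <
    [0,1] "saw" : PP
    [1,4] NP\PP   <B
      [1,2] "quickly" : PP\PP
      [2,4] NP\PP   <
        [2,3] "from" : N\NP
        [3,4] "often" : (NP\PP)\(N\NP)
  [4,6] S\NP   >
    [4,5] "the" : (S\NP)/N
    [5,6] "near" : N

YES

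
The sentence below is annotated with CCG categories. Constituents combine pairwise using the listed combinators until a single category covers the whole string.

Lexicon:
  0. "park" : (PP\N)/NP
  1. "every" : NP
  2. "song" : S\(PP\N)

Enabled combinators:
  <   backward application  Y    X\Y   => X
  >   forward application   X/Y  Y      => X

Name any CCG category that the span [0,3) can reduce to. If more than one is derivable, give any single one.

[0,3] S   <
  [0,2] PP\N   >
    [0,1] "park" : (PP\N)/NP
    [1,2] "every" : NP
  [2,3] "song" : S\(PP\N)

S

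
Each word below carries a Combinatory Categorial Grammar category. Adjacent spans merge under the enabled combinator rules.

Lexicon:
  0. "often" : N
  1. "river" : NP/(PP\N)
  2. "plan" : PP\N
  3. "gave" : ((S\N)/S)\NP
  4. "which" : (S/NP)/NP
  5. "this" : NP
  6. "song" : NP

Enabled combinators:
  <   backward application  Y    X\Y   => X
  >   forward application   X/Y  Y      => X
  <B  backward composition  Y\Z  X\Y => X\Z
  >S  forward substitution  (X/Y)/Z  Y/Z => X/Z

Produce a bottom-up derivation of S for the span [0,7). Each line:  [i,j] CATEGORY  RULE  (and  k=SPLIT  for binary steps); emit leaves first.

[0,7] S   <
  [0,1] "often" : N
  [1,7] S\N   >
    [1,4] (S\N)/S   <
      [1,3] NP   >
        [1,2] "river" : NP/(PP\N)
        [2,3] "plan" : PP\N
      [3,4] "gave" : ((S\N)/S)\NP
    [4,7] S   >
      [4,6] S/NP   >
        [4,5] "which" : (S/NP)/NP
        [5,6] "this" : NP
      [6,7] "song" : NP

[0,1] N  lex  "often"
[1,2] NP/(PP\N)  lex  "river"
[2,3] PP\N  lex  "plan"
[1,3] NP  >  k=2
[3,4] ((S\N)/S)\NP  lex  "gave"
[1,4] (S\N)/S  <  k=3
[4,5] (S/NP)/NP  lex  "which"
[5,6] NP  lex  "this"
[4,6] S/NP  >  k=5
[6,7] NP  lex  "song"
[4,7] S  >  k=6
[1,7] S\N  >  k=4
[0,7] S  <  k=1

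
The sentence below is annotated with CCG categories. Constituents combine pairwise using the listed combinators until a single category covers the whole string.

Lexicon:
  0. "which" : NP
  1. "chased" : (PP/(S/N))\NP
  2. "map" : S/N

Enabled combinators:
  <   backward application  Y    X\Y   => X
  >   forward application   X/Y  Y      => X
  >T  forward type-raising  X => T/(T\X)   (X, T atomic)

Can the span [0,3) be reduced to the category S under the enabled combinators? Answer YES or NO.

NO

NP (PP/(S/N))\NP S/N
CKY chart[0,3] = {N/(N\PP), NP/(NP\PP), PP, PP/(PP\PP), S/(S\PP)}; S ∉ chart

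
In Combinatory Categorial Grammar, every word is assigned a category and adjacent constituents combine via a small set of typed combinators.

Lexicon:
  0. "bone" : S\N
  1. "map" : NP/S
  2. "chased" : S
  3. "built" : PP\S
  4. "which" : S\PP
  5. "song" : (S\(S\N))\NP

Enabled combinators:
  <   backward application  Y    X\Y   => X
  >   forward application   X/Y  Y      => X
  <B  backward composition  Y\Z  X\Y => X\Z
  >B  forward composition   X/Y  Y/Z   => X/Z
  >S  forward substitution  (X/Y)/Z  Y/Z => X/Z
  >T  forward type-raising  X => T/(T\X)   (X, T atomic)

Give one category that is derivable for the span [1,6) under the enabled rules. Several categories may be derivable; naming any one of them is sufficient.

S\(S\N)

[0,6] S   <
  [0,1] "bone" : S\N
  [1,6] S\(S\N)   <
    [1,5] NP   >
      [1,2] "map" : NP/S
      [2,5] S   <
        [2,4] PP   <
          [2,3] "chased" : S
          [3,4] "built" : PP\S
        [4,5] "which" : S\PP
    [5,6] "song" : (S\(S\N))\NP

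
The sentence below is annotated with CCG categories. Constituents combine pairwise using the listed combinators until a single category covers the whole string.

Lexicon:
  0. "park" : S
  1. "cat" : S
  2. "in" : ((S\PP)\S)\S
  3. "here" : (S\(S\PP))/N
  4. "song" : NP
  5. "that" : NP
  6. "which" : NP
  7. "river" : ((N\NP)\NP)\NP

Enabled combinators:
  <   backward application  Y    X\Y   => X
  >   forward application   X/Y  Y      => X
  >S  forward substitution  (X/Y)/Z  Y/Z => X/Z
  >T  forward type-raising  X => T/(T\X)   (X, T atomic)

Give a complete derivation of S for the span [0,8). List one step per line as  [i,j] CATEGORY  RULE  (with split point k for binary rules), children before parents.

[0,1] S  lex  "park"
[1,2] S  lex  "cat"
[2,3] ((S\PP)\S)\S  lex  "in"
[1,3] (S\PP)\S  <  k=2
[0,3] S\PP  <  k=1
[3,4] (S\(S\PP))/N  lex  "here"
[4,5] NP  lex  "song"
[5,6] NP  lex  "that"
[6,7] NP  lex  "which"
[7,8] ((N\NP)\NP)\NP  lex  "river"
[6,8] (N\NP)\NP  <  k=7
[5,8] N\NP  <  k=6
[4,8] N  <  k=5
[3,8] S\(S\PP)  >  k=4
[0,8] S  <  k=3

[0,8] S   <
  [0,3] S\PP   <
    [0,1] "park" : S
    [1,3] (S\PP)\S   <
      [1,2] "cat" : S
      [2,3] "in" : ((S\PP)\S)\S
  [3,8] S\(S\PP)   >
    [3,4] "here" : (S\(S\PP))/N
    [4,8] N   <
      [4,5] "song" : NP
      [5,8] N\NP   <
        [5,6] "that" : NP
        [6,8] (N\NP)\NP   <
          [6,7] "which" : NP
          [7,8] "river" : ((N\NP)\NP)\NP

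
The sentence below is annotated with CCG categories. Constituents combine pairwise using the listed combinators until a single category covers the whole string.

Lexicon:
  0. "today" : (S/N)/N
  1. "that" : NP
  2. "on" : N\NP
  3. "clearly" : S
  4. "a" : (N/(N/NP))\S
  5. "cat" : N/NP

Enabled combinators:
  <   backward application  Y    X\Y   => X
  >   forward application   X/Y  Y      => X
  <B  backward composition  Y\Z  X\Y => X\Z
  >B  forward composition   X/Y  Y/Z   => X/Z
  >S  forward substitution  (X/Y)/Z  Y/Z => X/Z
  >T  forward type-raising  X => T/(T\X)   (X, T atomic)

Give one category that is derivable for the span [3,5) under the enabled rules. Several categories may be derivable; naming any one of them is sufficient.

N/(N/NP)

[0,6] S   >
  [0,3] S/N   >
    [0,1] "today" : (S/N)/N
    [1,3] N   >
      [1,2] N/(N\NP)   >T
        [1,2] "that" : NP
      [2,3] "on" : N\NP
  [3,6] N   >
    [3,5] N/(N/NP)   <
      [3,4] "clearly" : S
      [4,5] "a" : (N/(N/NP))\S
    [5,6] "cat" : N/NP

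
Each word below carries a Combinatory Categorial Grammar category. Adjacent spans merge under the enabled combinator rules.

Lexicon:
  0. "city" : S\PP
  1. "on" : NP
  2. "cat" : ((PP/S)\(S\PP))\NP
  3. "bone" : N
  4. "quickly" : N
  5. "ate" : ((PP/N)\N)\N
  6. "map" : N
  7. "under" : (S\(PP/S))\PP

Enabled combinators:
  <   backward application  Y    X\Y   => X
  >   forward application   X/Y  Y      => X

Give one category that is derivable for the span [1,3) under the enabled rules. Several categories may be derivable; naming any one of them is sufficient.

(PP/S)\(S\PP)

[0,8] S   <
  [0,3] PP/S   <
    [0,1] "city" : S\PP
    [1,3] (PP/S)\(S\PP)   <
      [1,2] "on" : NP
      [2,3] "cat" : ((PP/S)\(S\PP))\NP
  [3,8] S\(PP/S)   <
    [3,7] PP   >
      [3,6] PP/N   <
        [3,4] "bone" : N
        [4,6] (PP/N)\N   <
          [4,5] "quickly" : N
          [5,6] "ate" : ((PP/N)\N)\N
      [6,7] "map" : N
    [7,8] "under" : (S\(PP/S))\PP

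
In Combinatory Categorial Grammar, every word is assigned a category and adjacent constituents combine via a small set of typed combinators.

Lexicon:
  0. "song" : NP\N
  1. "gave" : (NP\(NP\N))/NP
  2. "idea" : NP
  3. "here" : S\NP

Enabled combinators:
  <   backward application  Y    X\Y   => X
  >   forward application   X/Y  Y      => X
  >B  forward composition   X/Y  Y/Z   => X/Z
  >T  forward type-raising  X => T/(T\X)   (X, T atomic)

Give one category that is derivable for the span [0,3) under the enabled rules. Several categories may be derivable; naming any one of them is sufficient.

NP

[0,4] S   <
  [0,3] NP   <
    [0,1] "song" : NP\N
    [1,3] NP\(NP\N)   >
      [1,2] "gave" : (NP\(NP\N))/NP
      [2,3] "idea" : NP
  [3,4] "here" : S\NP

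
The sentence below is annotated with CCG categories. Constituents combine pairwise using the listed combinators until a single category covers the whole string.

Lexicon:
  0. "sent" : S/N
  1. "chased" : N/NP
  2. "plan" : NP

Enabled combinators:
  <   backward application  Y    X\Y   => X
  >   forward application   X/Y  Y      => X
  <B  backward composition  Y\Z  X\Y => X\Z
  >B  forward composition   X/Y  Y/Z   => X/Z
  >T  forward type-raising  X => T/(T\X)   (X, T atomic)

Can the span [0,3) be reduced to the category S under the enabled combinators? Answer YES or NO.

YES

[0,3] S   >
  [0,1] "sent" : S/N
  [1,3] N   >
    [1,2] "chased" : N/NP
    [2,3] "plan" : NP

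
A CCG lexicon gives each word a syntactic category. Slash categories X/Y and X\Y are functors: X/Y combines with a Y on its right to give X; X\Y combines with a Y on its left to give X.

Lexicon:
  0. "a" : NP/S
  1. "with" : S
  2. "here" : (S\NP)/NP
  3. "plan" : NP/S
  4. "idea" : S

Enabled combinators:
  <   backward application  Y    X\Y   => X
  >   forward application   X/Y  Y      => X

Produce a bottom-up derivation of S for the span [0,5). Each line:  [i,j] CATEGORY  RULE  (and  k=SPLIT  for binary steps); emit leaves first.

[0,5] S   <
  [0,2] NP   >
    [0,1] "a" : NP/S
    [1,2] "with" : S
  [2,5] S\NP   >
    [2,3] "here" : (S\NP)/NP
    [3,5] NP   >
      [3,4] "plan" : NP/S
      [4,5] "idea" : S

[0,1] NP/S  lex  "a"
[1,2] S  lex  "with"
[0,2] NP  >  k=1
[2,3] (S\NP)/NP  lex  "here"
[3,4] NP/S  lex  "plan"
[4,5] S  lex  "idea"
[3,5] NP  >  k=4
[2,5] S\NP  >  k=3
[0,5] S  <  k=2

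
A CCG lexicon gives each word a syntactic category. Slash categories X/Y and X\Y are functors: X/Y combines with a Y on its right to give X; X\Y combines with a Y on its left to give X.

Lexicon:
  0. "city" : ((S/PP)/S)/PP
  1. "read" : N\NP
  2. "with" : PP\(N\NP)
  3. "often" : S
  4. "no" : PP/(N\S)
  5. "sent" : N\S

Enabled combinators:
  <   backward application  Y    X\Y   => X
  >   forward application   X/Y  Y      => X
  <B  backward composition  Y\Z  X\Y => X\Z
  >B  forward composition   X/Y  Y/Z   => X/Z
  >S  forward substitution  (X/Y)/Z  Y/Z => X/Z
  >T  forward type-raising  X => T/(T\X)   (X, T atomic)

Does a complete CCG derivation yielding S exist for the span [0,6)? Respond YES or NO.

YES

[0,6] S   >
  [0,4] S/PP   >
    [0,3] (S/PP)/S   >
      [0,1] "city" : ((S/PP)/S)/PP
      [1,3] PP   <
        [1,2] "read" : N\NP
        [2,3] "with" : PP\(N\NP)
    [3,4] "often" : S
  [4,6] PP   >
    [4,5] "no" : PP/(N\S)
    [5,6] "sent" : N\S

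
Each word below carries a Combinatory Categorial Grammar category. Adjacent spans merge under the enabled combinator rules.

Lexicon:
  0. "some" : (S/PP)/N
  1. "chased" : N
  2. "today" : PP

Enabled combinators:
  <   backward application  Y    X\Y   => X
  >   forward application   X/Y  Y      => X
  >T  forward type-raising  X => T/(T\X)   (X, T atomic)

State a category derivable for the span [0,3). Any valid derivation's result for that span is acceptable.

S

[0,3] S   >
  [0,2] S/PP   >
    [0,1] "some" : (S/PP)/N
    [1,2] "chased" : N
  [2,3] "today" : PP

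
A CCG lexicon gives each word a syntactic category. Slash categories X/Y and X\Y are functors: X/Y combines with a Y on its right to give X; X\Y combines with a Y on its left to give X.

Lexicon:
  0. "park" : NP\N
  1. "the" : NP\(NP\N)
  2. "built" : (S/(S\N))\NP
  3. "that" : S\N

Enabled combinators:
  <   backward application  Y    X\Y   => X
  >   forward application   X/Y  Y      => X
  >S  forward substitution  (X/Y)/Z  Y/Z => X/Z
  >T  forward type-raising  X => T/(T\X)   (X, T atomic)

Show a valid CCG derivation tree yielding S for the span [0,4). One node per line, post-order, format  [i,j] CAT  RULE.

[0,4] S   >
  [0,3] S/(S\N)   <
    [0,2] NP   <
      [0,1] "park" : NP\N
      [1,2] "the" : NP\(NP\N)
    [2,3] "built" : (S/(S\N))\NP
  [3,4] "that" : S\N

[0,1] NP\N  lex  "park"
[1,2] NP\(NP\N)  lex  "the"
[0,2] NP  <  k=1
[2,3] (S/(S\N))\NP  lex  "built"
[0,3] S/(S\N)  <  k=2
[3,4] S\N  lex  "that"
[0,4] S  >  k=3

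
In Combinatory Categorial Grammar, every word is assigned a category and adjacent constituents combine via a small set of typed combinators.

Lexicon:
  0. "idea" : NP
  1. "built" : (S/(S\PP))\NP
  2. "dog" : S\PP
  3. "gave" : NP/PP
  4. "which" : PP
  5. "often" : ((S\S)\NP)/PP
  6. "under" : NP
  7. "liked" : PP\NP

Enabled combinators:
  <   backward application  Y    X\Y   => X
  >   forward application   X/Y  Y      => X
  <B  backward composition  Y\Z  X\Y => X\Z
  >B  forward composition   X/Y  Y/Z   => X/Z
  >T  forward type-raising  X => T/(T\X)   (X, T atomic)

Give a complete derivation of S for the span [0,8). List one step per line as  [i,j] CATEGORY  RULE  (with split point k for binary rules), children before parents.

[0,1] NP  lex  "idea"
[1,2] (S/(S\PP))\NP  lex  "built"
[0,2] S/(S\PP)  <  k=1
[2,3] S\PP  lex  "dog"
[3,4] NP/PP  lex  "gave"
[4,5] PP  lex  "which"
[3,5] NP  >  k=4
[5,6] ((S\S)\NP)/PP  lex  "often"
[6,7] NP  lex  "under"
[6,7] PP/(PP\NP)  >T
[7,8] PP\NP  lex  "liked"
[6,8] PP  >  k=7
[5,8] (S\S)\NP  >  k=6
[3,8] S\S  <  k=5
[2,8] S\PP  <B  k=3
[0,8] S  >  k=2

[0,8] S   >
  [0,2] S/(S\PP)   <
    [0,1] "idea" : NP
    [1,2] "built" : (S/(S\PP))\NP
  [2,8] S\PP   <B
    [2,3] "dog" : S\PP
    [3,8] S\S   <
      [3,5] NP   >
        [3,4] "gave" : NP/PP
        [4,5] "which" : PP
      [5,8] (S\S)\NP   >
        [5,6] "often" : ((S\S)\NP)/PP
        [6,8] PP   >
          [6,7] PP/(PP\NP)   >T
            [6,7] "under" : NP
          [7,8] "liked" : PP\NP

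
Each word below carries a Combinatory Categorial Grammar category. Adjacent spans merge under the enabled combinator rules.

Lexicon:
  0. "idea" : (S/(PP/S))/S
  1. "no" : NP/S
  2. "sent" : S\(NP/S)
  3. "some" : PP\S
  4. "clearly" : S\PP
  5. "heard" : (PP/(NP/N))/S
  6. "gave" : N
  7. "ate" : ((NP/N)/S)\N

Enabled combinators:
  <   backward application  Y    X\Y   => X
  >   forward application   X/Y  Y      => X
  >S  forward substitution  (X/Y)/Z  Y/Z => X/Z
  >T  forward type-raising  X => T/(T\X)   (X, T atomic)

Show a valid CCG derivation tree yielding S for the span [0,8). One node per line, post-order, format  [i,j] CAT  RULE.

[0,1] (S/(PP/S))/S  lex  "idea"
[1,2] NP/S  lex  "no"
[2,3] S\(NP/S)  lex  "sent"
[1,3] S  <  k=2
[3,4] PP\S  lex  "some"
[1,4] PP  <  k=3
[4,5] S\PP  lex  "clearly"
[1,5] S  <  k=4
[0,5] S/(PP/S)  >  k=1
[5,6] (PP/(NP/N))/S  lex  "heard"
[6,7] N  lex  "gave"
[7,8] ((NP/N)/S)\N  lex  "ate"
[6,8] (NP/N)/S  <  k=7
[5,8] PP/S  >S  k=6
[0,8] S  >  k=5

[0,8] S   >
  [0,5] S/(PP/S)   >
    [0,1] "idea" : (S/(PP/S))/S
    [1,5] S   <
      [1,4] PP   <
        [1,3] S   <
          [1,2] "no" : NP/S
          [2,3] "sent" : S\(NP/S)
        [3,4] "some" : PP\S
      [4,5] "clearly" : S\PP
  [5,8] PP/S   >S
    [5,6] "heard" : (PP/(NP/N))/S
    [6,8] (NP/N)/S   <
      [6,7] "gave" : N
      [7,8] "ate" : ((NP/N)/S)\N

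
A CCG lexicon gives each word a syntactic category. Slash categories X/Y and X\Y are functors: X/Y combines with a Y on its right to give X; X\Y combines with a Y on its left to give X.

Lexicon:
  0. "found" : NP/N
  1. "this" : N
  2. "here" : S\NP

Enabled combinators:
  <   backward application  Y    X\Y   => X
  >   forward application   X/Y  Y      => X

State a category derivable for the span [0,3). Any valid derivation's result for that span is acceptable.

[0,3] S   <
  [0,2] NP   >
    [0,1] "found" : NP/N
    [1,2] "this" : N
  [2,3] "here" : S\NP

S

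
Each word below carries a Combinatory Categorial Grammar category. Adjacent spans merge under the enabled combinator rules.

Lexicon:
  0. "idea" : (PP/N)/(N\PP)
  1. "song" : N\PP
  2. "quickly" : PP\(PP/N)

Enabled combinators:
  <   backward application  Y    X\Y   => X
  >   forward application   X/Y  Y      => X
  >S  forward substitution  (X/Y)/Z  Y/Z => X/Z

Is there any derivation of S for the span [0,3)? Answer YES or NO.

NO

(PP/N)/(N\PP) N\PP PP\(PP/N)
CKY chart[0,3] = {PP}; S ∉ chart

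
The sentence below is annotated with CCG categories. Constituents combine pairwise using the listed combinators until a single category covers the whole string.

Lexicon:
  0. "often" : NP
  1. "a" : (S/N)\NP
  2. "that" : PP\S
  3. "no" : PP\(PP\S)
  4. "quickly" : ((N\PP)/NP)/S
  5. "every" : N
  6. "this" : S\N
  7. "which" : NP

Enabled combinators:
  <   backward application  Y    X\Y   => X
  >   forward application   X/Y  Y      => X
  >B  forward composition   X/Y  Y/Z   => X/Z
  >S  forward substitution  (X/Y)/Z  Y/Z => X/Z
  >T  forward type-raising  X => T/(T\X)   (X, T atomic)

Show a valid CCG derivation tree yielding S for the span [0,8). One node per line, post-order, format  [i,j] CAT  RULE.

[0,8] S   >
  [0,2] S/N   <
    [0,1] "often" : NP
    [1,2] "a" : (S/N)\NP
  [2,8] N   <
    [2,4] PP   <
      [2,3] "that" : PP\S
      [3,4] "no" : PP\(PP\S)
    [4,8] N\PP   >
      [4,7] (N\PP)/NP   >
        [4,5] "quickly" : ((N\PP)/NP)/S
        [5,7] S   >
          [5,6] S/(S\N)   >T
            [5,6] "every" : N
          [6,7] "this" : S\N
      [7,8] "which" : NP

[0,1] NP  lex  "often"
[1,2] (S/N)\NP  lex  "a"
[0,2] S/N  <  k=1
[2,3] PP\S  lex  "that"
[3,4] PP\(PP\S)  lex  "no"
[2,4] PP  <  k=3
[4,5] ((N\PP)/NP)/S  lex  "quickly"
[5,6] N  lex  "every"
[5,6] S/(S\N)  >T
[6,7] S\N  lex  "this"
[5,7] S  >  k=6
[4,7] (N\PP)/NP  >  k=5
[7,8] NP  lex  "which"
[4,8] N\PP  >  k=7
[2,8] N  <  k=4
[0,8] S  >  k=2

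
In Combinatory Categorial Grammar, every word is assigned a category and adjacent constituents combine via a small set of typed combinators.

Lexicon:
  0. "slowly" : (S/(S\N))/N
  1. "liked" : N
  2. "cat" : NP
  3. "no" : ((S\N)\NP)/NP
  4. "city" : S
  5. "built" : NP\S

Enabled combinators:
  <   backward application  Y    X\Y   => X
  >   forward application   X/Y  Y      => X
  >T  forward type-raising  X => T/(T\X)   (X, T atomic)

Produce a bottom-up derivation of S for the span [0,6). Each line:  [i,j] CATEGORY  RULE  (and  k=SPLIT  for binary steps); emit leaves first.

[0,6] S   >
  [0,2] S/(S\N)   >
    [0,1] "slowly" : (S/(S\N))/N
    [1,2] "liked" : N
  [2,6] S\N   <
    [2,3] "cat" : NP
    [3,6] (S\N)\NP   >
      [3,4] "no" : ((S\N)\NP)/NP
      [4,6] NP   >
        [4,5] NP/(NP\S)   >T
          [4,5] "city" : S
        [5,6] "built" : NP\S

[0,1] (S/(S\N))/N  lex  "slowly"
[1,2] N  lex  "liked"
[0,2] S/(S\N)  >  k=1
[2,3] NP  lex  "cat"
[3,4] ((S\N)\NP)/NP  lex  "no"
[4,5] S  lex  "city"
[4,5] NP/(NP\S)  >T
[5,6] NP\S  lex  "built"
[4,6] NP  >  k=5
[3,6] (S\N)\NP  >  k=4
[2,6] S\N  <  k=3
[0,6] S  >  k=2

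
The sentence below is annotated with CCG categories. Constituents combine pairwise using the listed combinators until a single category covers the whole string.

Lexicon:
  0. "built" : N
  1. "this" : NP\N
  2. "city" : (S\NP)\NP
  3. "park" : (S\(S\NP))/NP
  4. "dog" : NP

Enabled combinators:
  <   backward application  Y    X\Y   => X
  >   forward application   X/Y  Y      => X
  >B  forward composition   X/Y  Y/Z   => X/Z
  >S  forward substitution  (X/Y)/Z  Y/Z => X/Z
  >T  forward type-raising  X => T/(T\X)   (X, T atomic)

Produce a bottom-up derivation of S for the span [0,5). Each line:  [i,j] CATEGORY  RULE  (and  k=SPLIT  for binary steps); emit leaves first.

[0,1] N  lex  "built"
[0,1] NP/(NP\N)  >T
[1,2] NP\N  lex  "this"
[0,2] NP  >  k=1
[2,3] (S\NP)\NP  lex  "city"
[0,3] S\NP  <  k=2
[3,4] (S\(S\NP))/NP  lex  "park"
[4,5] NP  lex  "dog"
[3,5] S\(S\NP)  >  k=4
[0,5] S  <  k=3

[0,5] S   <
  [0,3] S\NP   <
    [0,2] NP   >
      [0,1] NP/(NP\N)   >T
        [0,1] "built" : N
      [1,2] "this" : NP\N
    [2,3] "city" : (S\NP)\NP
  [3,5] S\(S\NP)   >
    [3,4] "park" : (S\(S\NP))/NP
    [4,5] "dog" : NP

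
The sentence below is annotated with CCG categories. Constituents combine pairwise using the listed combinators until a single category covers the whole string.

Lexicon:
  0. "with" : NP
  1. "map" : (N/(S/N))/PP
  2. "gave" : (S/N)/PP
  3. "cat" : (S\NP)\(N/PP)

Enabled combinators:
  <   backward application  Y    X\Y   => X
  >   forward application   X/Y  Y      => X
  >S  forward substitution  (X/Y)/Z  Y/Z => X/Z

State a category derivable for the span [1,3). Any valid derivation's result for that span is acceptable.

N/PP

[0,4] S   <
  [0,1] "with" : NP
  [1,4] S\NP   <
    [1,3] N/PP   >S
      [1,2] "map" : (N/(S/N))/PP
      [2,3] "gave" : (S/N)/PP
    [3,4] "cat" : (S\NP)\(N/PP)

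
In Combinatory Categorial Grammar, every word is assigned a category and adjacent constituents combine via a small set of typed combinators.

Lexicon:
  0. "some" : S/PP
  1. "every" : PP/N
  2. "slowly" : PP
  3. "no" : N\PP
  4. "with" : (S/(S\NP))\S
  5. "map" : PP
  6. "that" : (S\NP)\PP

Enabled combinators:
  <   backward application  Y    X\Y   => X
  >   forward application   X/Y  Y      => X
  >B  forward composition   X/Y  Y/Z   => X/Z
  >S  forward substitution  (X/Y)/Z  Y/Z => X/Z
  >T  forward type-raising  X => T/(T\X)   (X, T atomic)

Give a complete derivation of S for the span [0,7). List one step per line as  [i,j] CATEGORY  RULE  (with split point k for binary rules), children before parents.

[0,1] S/PP  lex  "some"
[1,2] PP/N  lex  "every"
[0,2] S/N  >B  k=1
[2,3] PP  lex  "slowly"
[3,4] N\PP  lex  "no"
[2,4] N  <  k=3
[0,4] S  >  k=2
[4,5] (S/(S\NP))\S  lex  "with"
[0,5] S/(S\NP)  <  k=4
[5,6] PP  lex  "map"
[6,7] (S\NP)\PP  lex  "that"
[5,7] S\NP  <  k=6
[0,7] S  >  k=5

[0,7] S   >
  [0,5] S/(S\NP)   <
    [0,4] S   >
      [0,2] S/N   >B
        [0,1] "some" : S/PP
        [1,2] "every" : PP/N
      [2,4] N   <
        [2,3] "slowly" : PP
        [3,4] "no" : N\PP
    [4,5] "with" : (S/(S\NP))\S
  [5,7] S\NP   <
    [5,6] "map" : PP
    [6,7] "that" : (S\NP)\PP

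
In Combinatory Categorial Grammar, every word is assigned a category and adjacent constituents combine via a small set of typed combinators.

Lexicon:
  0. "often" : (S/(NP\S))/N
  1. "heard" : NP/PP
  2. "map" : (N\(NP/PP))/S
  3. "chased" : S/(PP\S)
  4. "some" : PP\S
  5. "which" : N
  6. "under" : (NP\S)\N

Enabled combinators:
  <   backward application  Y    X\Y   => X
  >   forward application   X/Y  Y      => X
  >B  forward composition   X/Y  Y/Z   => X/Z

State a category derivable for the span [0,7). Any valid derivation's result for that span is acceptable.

S

[0,7] S   >
  [0,5] S/(NP\S)   >
    [0,1] "often" : (S/(NP\S))/N
    [1,5] N   <
      [1,2] "heard" : NP/PP
      [2,5] N\(NP/PP)   >
        [2,3] "map" : (N\(NP/PP))/S
        [3,5] S   >
          [3,4] "chased" : S/(PP\S)
          [4,5] "some" : PP\S
  [5,7] NP\S   <
    [5,6] "which" : N
    [6,7] "under" : (NP\S)\N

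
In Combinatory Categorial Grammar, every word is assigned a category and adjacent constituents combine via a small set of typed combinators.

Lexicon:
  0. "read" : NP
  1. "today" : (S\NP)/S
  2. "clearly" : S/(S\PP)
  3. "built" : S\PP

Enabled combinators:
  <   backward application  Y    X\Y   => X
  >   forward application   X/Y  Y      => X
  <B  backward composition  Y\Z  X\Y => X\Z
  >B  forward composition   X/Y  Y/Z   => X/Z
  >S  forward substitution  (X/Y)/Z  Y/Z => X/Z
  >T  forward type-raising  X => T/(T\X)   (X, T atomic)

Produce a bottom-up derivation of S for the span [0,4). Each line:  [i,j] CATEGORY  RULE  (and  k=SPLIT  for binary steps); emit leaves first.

[0,1] NP  lex  "read"
[0,1] S/(S\NP)  >T
[1,2] (S\NP)/S  lex  "today"
[2,3] S/(S\PP)  lex  "clearly"
[3,4] S\PP  lex  "built"
[2,4] S  >  k=3
[1,4] S\NP  >  k=2
[0,4] S  >  k=1

[0,4] S   >
  [0,1] S/(S\NP)   >T
    [0,1] "read" : NP
  [1,4] S\NP   >
    [1,2] "today" : (S\NP)/S
    [2,4] S   >
      [2,3] "clearly" : S/(S\PP)
      [3,4] "built" : S\PP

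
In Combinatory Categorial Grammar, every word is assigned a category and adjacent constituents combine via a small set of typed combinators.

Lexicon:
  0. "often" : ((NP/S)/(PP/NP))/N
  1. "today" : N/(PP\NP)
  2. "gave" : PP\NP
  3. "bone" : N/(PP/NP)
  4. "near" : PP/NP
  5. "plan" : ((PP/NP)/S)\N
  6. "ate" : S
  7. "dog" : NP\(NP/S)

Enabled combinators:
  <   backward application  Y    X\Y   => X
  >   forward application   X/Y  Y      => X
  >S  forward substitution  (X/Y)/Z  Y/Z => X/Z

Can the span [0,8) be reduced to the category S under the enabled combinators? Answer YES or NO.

((NP/S)/(PP/NP))/N N/(PP\NP) PP\NP N/(PP/NP) PP/NP ((PP/NP)/S)\N S NP\(NP/S)
CKY chart[0,8] = {NP}; S ∉ chart

NO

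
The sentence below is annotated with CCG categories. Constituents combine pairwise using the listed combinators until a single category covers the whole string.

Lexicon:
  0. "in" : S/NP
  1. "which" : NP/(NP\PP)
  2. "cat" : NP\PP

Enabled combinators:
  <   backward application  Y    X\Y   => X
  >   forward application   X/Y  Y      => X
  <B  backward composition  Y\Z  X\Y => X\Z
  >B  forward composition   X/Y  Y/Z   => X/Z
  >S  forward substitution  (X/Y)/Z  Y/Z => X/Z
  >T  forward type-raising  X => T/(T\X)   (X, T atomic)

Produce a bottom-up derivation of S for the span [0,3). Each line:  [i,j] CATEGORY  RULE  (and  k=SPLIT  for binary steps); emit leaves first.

[0,1] S/NP  lex  "in"
[1,2] NP/(NP\PP)  lex  "which"
[2,3] NP\PP  lex  "cat"
[1,3] NP  >  k=2
[0,3] S  >  k=1

[0,3] S   >
  [0,1] "in" : S/NP
  [1,3] NP   >
    [1,2] "which" : NP/(NP\PP)
    [2,3] "cat" : NP\PP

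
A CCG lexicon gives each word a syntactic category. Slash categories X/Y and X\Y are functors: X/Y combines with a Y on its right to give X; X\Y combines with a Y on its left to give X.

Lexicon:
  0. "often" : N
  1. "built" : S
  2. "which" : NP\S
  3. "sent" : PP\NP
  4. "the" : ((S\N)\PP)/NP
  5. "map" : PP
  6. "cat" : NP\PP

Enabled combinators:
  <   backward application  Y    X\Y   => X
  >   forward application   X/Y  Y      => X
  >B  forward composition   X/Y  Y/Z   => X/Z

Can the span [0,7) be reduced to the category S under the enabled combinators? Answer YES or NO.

YES

[0,7] S   <
  [0,1] "often" : N
  [1,7] S\N   <
    [1,4] PP   <
      [1,3] NP   <
        [1,2] "built" : S
        [2,3] "which" : NP\S
      [3,4] "sent" : PP\NP
    [4,7] (S\N)\PP   >
      [4,5] "the" : ((S\N)\PP)/NP
      [5,7] NP   <
        [5,6] "map" : PP
        [6,7] "cat" : NP\PP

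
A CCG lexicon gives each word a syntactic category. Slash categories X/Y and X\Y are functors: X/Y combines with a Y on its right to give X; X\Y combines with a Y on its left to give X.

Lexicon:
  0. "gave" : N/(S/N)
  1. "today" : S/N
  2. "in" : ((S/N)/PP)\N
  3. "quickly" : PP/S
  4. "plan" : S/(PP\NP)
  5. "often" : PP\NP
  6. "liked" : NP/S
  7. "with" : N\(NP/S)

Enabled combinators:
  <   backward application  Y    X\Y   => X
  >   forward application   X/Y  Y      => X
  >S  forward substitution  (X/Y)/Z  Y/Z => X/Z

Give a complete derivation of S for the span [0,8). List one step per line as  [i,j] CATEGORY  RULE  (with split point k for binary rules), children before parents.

[0,1] N/(S/N)  lex  "gave"
[1,2] S/N  lex  "today"
[0,2] N  >  k=1
[2,3] ((S/N)/PP)\N  lex  "in"
[0,3] (S/N)/PP  <  k=2
[3,4] PP/S  lex  "quickly"
[4,5] S/(PP\NP)  lex  "plan"
[5,6] PP\NP  lex  "often"
[4,6] S  >  k=5
[3,6] PP  >  k=4
[0,6] S/N  >  k=3
[6,7] NP/S  lex  "liked"
[7,8] N\(NP/S)  lex  "with"
[6,8] N  <  k=7
[0,8] S  >  k=6

[0,8] S   >
  [0,6] S/N   >
    [0,3] (S/N)/PP   <
      [0,2] N   >
        [0,1] "gave" : N/(S/N)
        [1,2] "today" : S/N
      [2,3] "in" : ((S/N)/PP)\N
    [3,6] PP   >
      [3,4] "quickly" : PP/S
      [4,6] S   >
        [4,5] "plan" : S/(PP\NP)
        [5,6] "often" : PP\NP
  [6,8] N   <
    [6,7] "liked" : NP/S
    [7,8] "with" : N\(NP/S)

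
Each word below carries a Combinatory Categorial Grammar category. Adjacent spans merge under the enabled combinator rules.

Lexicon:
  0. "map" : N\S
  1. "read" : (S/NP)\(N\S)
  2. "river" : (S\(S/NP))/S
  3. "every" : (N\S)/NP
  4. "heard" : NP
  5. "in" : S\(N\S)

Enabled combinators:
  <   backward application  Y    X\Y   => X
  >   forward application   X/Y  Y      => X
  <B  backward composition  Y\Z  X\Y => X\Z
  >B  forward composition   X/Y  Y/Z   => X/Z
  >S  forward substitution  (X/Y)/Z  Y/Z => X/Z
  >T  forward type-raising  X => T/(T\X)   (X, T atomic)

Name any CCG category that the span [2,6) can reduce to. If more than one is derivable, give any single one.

[0,6] S   <
  [0,2] S/NP   <
    [0,1] "map" : N\S
    [1,2] "read" : (S/NP)\(N\S)
  [2,6] S\(S/NP)   >
    [2,3] "river" : (S\(S/NP))/S
    [3,6] S   <
      [3,5] N\S   >
        [3,4] "every" : (N\S)/NP
        [4,5] "heard" : NP
      [5,6] "in" : S\(N\S)

S\(S/NP)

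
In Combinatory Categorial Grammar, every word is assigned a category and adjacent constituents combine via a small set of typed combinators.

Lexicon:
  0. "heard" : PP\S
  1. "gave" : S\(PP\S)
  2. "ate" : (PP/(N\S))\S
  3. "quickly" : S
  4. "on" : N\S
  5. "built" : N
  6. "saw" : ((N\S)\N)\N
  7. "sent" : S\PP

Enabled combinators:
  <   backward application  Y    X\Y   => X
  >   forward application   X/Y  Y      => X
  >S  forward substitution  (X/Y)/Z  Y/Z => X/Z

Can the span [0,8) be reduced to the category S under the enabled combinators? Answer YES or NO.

[0,8] S   <
  [0,7] PP   >
    [0,3] PP/(N\S)   <
      [0,2] S   <
        [0,1] "heard" : PP\S
        [1,2] "gave" : S\(PP\S)
      [2,3] "ate" : (PP/(N\S))\S
    [3,7] N\S   <
      [3,5] N   <
        [3,4] "quickly" : S
        [4,5] "on" : N\S
      [5,7] (N\S)\N   <
        [5,6] "built" : N
        [6,7] "saw" : ((N\S)\N)\N
  [7,8] "sent" : S\PP

YES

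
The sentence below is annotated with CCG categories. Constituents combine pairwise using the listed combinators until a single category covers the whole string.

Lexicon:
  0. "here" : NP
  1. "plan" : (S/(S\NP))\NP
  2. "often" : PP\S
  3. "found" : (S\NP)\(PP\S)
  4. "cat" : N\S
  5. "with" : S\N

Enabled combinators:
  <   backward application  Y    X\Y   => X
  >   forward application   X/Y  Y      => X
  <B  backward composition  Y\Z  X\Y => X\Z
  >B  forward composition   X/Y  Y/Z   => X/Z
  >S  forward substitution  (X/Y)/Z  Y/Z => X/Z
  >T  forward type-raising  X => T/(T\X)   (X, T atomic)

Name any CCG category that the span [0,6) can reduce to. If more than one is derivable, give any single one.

[0,6] S   >
  [0,2] S/(S\NP)   <
    [0,1] "here" : NP
    [1,2] "plan" : (S/(S\NP))\NP
  [2,6] S\NP   <B
    [2,5] N\NP   <B
      [2,4] S\NP   <
        [2,3] "often" : PP\S
        [3,4] "found" : (S\NP)\(PP\S)
      [4,5] "cat" : N\S
    [5,6] "with" : S\N

S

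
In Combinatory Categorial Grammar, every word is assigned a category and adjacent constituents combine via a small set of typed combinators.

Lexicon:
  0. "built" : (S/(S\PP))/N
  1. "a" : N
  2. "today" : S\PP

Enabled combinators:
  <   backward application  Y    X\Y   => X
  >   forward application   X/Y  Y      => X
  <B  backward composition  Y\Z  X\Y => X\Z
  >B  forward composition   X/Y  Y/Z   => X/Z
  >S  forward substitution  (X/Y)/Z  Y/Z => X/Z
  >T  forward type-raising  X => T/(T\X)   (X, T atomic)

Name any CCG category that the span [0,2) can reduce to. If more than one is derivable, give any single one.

S/(S\PP)

[0,3] S   >
  [0,2] S/(S\PP)   >
    [0,1] "built" : (S/(S\PP))/N
    [1,2] "a" : N
  [2,3] "today" : S\PP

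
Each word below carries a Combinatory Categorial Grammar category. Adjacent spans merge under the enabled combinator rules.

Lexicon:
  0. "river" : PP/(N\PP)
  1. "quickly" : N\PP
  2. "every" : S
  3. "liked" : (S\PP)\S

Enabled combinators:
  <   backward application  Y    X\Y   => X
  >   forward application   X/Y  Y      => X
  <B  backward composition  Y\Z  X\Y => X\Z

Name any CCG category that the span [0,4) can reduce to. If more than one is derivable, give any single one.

[0,4] S   <
  [0,2] PP   >
    [0,1] "river" : PP/(N\PP)
    [1,2] "quickly" : N\PP
  [2,4] S\PP   <
    [2,3] "every" : S
    [3,4] "liked" : (S\PP)\S

S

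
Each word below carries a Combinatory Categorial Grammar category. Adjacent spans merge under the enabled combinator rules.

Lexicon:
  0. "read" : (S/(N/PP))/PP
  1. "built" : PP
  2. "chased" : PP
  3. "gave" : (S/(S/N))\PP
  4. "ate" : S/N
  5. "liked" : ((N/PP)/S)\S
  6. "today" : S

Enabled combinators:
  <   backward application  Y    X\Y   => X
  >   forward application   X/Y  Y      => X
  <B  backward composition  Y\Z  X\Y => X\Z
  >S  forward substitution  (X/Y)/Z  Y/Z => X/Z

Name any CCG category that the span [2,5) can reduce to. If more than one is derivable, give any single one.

[0,7] S   >
  [0,2] S/(N/PP)   >
    [0,1] "read" : (S/(N/PP))/PP
    [1,2] "built" : PP
  [2,7] N/PP   >
    [2,6] (N/PP)/S   <
      [2,5] S   >
        [2,4] S/(S/N)   <
          [2,3] "chased" : PP
          [3,4] "gave" : (S/(S/N))\PP
        [4,5] "ate" : S/N
      [5,6] "liked" : ((N/PP)/S)\S
    [6,7] "today" : S

S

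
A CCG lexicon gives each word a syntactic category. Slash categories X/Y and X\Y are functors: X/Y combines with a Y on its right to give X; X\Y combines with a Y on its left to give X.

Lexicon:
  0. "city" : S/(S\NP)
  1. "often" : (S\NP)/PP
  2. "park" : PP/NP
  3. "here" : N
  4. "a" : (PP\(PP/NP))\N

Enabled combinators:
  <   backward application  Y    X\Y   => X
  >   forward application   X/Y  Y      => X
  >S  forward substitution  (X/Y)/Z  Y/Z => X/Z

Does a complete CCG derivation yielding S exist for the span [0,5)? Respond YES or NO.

YES

[0,5] S   >
  [0,1] "city" : S/(S\NP)
  [1,5] S\NP   >
    [1,2] "often" : (S\NP)/PP
    [2,5] PP   <
      [2,3] "park" : PP/NP
      [3,5] PP\(PP/NP)   <
        [3,4] "here" : N
        [4,5] "a" : (PP\(PP/NP))\N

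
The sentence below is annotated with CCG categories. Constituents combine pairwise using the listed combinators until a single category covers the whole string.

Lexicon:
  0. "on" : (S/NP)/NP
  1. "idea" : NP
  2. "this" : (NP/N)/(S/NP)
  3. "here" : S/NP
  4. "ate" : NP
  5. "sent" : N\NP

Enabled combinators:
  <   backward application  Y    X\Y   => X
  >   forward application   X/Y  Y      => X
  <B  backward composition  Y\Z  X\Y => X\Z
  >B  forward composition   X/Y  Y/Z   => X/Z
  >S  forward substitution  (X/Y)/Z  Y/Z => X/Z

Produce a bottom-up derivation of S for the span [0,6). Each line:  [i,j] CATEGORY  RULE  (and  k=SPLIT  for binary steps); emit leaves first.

[0,1] (S/NP)/NP  lex  "on"
[1,2] NP  lex  "idea"
[0,2] S/NP  >  k=1
[2,3] (NP/N)/(S/NP)  lex  "this"
[3,4] S/NP  lex  "here"
[2,4] NP/N  >  k=3
[4,5] NP  lex  "ate"
[5,6] N\NP  lex  "sent"
[4,6] N  <  k=5
[2,6] NP  >  k=4
[0,6] S  >  k=2

[0,6] S   >
  [0,2] S/NP   >
    [0,1] "on" : (S/NP)/NP
    [1,2] "idea" : NP
  [2,6] NP   >
    [2,4] NP/N   >
      [2,3] "this" : (NP/N)/(S/NP)
      [3,4] "here" : S/NP
    [4,6] N   <
      [4,5] "ate" : NP
      [5,6] "sent" : N\NP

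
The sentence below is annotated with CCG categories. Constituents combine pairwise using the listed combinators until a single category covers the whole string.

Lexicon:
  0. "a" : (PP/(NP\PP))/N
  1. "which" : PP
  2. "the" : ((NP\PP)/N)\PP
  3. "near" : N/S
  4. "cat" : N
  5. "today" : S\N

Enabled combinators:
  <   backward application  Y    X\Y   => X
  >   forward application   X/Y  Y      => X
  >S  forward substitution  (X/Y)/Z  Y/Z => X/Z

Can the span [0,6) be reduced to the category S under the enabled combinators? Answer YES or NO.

(PP/(NP\PP))/N PP ((NP\PP)/N)\PP N/S N S\N
CKY chart[0,6] = {PP}; S ∉ chart

NO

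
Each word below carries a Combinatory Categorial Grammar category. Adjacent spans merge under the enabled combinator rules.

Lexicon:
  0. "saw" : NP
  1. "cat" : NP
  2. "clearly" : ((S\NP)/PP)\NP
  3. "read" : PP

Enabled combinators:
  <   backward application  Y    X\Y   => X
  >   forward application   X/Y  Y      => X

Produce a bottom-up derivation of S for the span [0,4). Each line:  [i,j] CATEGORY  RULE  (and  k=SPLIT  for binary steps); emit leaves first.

[0,4] S   <
  [0,1] "saw" : NP
  [1,4] S\NP   >
    [1,3] (S\NP)/PP   <
      [1,2] "cat" : NP
      [2,3] "clearly" : ((S\NP)/PP)\NP
    [3,4] "read" : PP

[0,1] NP  lex  "saw"
[1,2] NP  lex  "cat"
[2,3] ((S\NP)/PP)\NP  lex  "clearly"
[1,3] (S\NP)/PP  <  k=2
[3,4] PP  lex  "read"
[1,4] S\NP  >  k=3
[0,4] S  <  k=1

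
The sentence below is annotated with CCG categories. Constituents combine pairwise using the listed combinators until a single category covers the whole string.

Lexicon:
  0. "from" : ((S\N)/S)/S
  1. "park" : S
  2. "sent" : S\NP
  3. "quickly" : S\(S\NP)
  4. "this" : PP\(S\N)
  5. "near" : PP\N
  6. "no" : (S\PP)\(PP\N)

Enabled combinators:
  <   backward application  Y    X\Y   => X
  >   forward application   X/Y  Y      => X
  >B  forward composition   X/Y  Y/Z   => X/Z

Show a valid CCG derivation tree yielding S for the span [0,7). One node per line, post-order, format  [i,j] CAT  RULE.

[0,1] ((S\N)/S)/S  lex  "from"
[1,2] S  lex  "park"
[0,2] (S\N)/S  >  k=1
[2,3] S\NP  lex  "sent"
[3,4] S\(S\NP)  lex  "quickly"
[2,4] S  <  k=3
[0,4] S\N  >  k=2
[4,5] PP\(S\N)  lex  "this"
[0,5] PP  <  k=4
[5,6] PP\N  lex  "near"
[6,7] (S\PP)\(PP\N)  lex  "no"
[5,7] S\PP  <  k=6
[0,7] S  <  k=5

[0,7] S   <
  [0,5] PP   <
    [0,4] S\N   >
      [0,2] (S\N)/S   >
        [0,1] "from" : ((S\N)/S)/S
        [1,2] "park" : S
      [2,4] S   <
        [2,3] "sent" : S\NP
        [3,4] "quickly" : S\(S\NP)
    [4,5] "this" : PP\(S\N)
  [5,7] S\PP   <
    [5,6] "near" : PP\N
    [6,7] "no" : (S\PP)\(PP\N)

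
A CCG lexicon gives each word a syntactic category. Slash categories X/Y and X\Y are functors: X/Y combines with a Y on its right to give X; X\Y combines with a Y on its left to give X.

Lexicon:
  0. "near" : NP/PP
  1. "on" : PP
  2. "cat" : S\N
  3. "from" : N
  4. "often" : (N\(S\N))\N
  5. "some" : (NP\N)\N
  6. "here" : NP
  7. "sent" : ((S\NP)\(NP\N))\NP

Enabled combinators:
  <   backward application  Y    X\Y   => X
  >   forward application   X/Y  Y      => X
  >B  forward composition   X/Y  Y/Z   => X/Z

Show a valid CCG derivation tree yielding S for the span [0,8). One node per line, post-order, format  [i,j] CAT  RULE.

[0,8] S   <
  [0,2] NP   >
    [0,1] "near" : NP/PP
    [1,2] "on" : PP
  [2,8] S\NP   <
    [2,6] NP\N   <
      [2,5] N   <
        [2,3] "cat" : S\N
        [3,5] N\(S\N)   <
          [3,4] "from" : N
          [4,5] "often" : (N\(S\N))\N
      [5,6] "some" : (NP\N)\N
    [6,8] (S\NP)\(NP\N)   <
      [6,7] "here" : NP
      [7,8] "sent" : ((S\NP)\(NP\N))\NP

[0,1] NP/PP  lex  "near"
[1,2] PP  lex  "on"
[0,2] NP  >  k=1
[2,3] S\N  lex  "cat"
[3,4] N  lex  "from"
[4,5] (N\(S\N))\N  lex  "often"
[3,5] N\(S\N)  <  k=4
[2,5] N  <  k=3
[5,6] (NP\N)\N  lex  "some"
[2,6] NP\N  <  k=5
[6,7] NP  lex  "here"
[7,8] ((S\NP)\(NP\N))\NP  lex  "sent"
[6,8] (S\NP)\(NP\N)  <  k=7
[2,8] S\NP  <  k=6
[0,8] S  <  k=2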